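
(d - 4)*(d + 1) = d^2 - 3*d - 4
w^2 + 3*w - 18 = (w - 3)*(w + 6)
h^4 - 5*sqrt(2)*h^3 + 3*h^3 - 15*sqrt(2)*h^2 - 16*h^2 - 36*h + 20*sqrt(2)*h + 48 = (h - 1)*(h + 4)*(h - 6*sqrt(2))*(h + sqrt(2))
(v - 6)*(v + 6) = v^2 - 36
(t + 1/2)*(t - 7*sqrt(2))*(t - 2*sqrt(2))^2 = t^4 - 11*sqrt(2)*t^3 + t^3/2 - 11*sqrt(2)*t^2/2 + 64*t^2 - 56*sqrt(2)*t + 32*t - 28*sqrt(2)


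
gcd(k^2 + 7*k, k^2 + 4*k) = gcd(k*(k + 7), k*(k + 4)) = k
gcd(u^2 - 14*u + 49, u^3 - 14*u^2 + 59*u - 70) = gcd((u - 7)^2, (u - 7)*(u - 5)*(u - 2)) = u - 7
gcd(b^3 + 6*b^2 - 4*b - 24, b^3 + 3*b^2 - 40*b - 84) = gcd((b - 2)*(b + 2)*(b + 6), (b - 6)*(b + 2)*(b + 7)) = b + 2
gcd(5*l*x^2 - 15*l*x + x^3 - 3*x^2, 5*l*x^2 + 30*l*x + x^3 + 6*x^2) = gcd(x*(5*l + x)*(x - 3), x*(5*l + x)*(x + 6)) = 5*l*x + x^2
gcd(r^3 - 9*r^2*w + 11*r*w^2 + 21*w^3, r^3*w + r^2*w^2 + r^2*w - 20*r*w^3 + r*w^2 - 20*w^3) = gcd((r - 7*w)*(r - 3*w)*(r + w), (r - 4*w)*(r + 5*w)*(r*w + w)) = 1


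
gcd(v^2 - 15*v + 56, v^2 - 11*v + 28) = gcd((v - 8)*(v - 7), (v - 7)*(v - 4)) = v - 7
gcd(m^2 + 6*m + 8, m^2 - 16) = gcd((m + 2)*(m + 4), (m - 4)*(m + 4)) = m + 4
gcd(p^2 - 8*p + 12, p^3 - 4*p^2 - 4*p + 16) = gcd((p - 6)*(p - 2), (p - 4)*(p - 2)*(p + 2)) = p - 2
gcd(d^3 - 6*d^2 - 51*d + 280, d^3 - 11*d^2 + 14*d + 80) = d^2 - 13*d + 40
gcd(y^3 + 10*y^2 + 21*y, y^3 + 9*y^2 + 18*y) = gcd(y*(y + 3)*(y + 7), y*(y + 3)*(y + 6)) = y^2 + 3*y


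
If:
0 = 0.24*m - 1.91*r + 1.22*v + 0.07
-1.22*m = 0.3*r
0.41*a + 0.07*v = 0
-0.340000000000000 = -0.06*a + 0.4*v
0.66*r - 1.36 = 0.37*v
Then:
No Solution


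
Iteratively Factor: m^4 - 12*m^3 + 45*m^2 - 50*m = (m - 5)*(m^3 - 7*m^2 + 10*m) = (m - 5)^2*(m^2 - 2*m) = (m - 5)^2*(m - 2)*(m)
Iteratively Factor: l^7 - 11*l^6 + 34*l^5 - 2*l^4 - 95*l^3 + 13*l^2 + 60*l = (l)*(l^6 - 11*l^5 + 34*l^4 - 2*l^3 - 95*l^2 + 13*l + 60) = l*(l - 3)*(l^5 - 8*l^4 + 10*l^3 + 28*l^2 - 11*l - 20) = l*(l - 3)*(l + 1)*(l^4 - 9*l^3 + 19*l^2 + 9*l - 20) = l*(l - 3)*(l - 1)*(l + 1)*(l^3 - 8*l^2 + 11*l + 20) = l*(l - 4)*(l - 3)*(l - 1)*(l + 1)*(l^2 - 4*l - 5) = l*(l - 4)*(l - 3)*(l - 1)*(l + 1)^2*(l - 5)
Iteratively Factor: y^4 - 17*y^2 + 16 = (y - 1)*(y^3 + y^2 - 16*y - 16) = (y - 1)*(y + 1)*(y^2 - 16) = (y - 4)*(y - 1)*(y + 1)*(y + 4)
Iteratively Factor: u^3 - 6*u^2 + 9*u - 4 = (u - 1)*(u^2 - 5*u + 4) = (u - 1)^2*(u - 4)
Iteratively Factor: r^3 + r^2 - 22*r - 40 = (r + 4)*(r^2 - 3*r - 10) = (r - 5)*(r + 4)*(r + 2)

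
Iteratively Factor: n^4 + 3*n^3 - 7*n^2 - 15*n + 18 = (n - 1)*(n^3 + 4*n^2 - 3*n - 18) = (n - 2)*(n - 1)*(n^2 + 6*n + 9) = (n - 2)*(n - 1)*(n + 3)*(n + 3)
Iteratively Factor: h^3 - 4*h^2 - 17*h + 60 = (h - 5)*(h^2 + h - 12) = (h - 5)*(h + 4)*(h - 3)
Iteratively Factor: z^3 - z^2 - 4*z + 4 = (z - 2)*(z^2 + z - 2) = (z - 2)*(z - 1)*(z + 2)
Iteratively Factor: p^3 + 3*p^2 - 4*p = (p + 4)*(p^2 - p) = (p - 1)*(p + 4)*(p)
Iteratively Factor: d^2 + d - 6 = (d - 2)*(d + 3)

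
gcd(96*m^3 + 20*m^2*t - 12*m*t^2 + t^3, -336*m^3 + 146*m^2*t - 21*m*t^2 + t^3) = 48*m^2 - 14*m*t + t^2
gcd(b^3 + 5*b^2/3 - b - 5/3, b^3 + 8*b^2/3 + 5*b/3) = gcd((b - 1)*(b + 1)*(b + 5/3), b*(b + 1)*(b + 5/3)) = b^2 + 8*b/3 + 5/3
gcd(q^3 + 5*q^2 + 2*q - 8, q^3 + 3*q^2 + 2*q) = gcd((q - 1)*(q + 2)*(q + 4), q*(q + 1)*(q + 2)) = q + 2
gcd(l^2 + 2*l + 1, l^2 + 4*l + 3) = l + 1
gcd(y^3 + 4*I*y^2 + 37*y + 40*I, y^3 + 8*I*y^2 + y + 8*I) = y^2 + 9*I*y - 8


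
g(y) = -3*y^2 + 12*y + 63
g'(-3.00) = 30.00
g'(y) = 12 - 6*y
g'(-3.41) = 32.46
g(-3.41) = -12.80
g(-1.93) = 28.67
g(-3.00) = 0.00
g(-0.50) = 56.25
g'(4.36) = -14.16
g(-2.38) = 17.45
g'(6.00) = -24.00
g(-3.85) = -27.67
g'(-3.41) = 32.46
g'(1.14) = 5.16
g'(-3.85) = 35.10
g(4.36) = 58.29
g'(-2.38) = 26.28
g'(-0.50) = 15.00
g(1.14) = 72.78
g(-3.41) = -12.80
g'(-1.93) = 23.58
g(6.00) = 27.00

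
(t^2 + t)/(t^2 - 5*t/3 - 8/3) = 3*t/(3*t - 8)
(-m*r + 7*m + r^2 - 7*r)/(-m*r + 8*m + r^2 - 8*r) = (r - 7)/(r - 8)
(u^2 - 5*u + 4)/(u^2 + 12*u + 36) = (u^2 - 5*u + 4)/(u^2 + 12*u + 36)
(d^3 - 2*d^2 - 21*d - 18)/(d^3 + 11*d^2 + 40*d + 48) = (d^2 - 5*d - 6)/(d^2 + 8*d + 16)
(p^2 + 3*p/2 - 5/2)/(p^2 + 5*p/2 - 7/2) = (2*p + 5)/(2*p + 7)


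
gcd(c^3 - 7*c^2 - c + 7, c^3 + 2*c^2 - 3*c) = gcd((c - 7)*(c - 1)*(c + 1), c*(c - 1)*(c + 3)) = c - 1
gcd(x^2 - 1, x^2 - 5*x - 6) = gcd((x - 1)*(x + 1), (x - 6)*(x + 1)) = x + 1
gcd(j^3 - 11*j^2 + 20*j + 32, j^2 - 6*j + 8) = j - 4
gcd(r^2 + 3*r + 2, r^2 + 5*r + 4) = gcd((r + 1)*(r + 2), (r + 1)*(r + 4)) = r + 1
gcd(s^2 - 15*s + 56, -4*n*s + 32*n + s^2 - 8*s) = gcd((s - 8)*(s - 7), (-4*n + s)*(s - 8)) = s - 8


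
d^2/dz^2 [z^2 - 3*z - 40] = 2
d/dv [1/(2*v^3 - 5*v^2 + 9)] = 2*v*(5 - 3*v)/(2*v^3 - 5*v^2 + 9)^2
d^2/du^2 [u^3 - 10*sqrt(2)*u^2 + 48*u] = 6*u - 20*sqrt(2)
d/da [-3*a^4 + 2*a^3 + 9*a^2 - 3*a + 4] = -12*a^3 + 6*a^2 + 18*a - 3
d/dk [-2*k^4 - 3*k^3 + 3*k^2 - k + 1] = -8*k^3 - 9*k^2 + 6*k - 1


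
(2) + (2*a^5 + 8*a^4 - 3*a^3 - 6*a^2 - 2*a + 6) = 2*a^5 + 8*a^4 - 3*a^3 - 6*a^2 - 2*a + 8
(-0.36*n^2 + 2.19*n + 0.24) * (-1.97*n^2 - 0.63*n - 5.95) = 0.7092*n^4 - 4.0875*n^3 + 0.2895*n^2 - 13.1817*n - 1.428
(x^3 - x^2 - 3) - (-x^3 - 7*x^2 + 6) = 2*x^3 + 6*x^2 - 9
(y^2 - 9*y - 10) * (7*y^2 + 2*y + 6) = 7*y^4 - 61*y^3 - 82*y^2 - 74*y - 60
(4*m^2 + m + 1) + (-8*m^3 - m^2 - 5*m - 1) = -8*m^3 + 3*m^2 - 4*m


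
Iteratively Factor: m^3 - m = (m - 1)*(m^2 + m) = (m - 1)*(m + 1)*(m)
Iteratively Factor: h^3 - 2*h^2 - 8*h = (h - 4)*(h^2 + 2*h) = (h - 4)*(h + 2)*(h)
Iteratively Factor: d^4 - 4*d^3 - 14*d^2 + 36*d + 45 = (d - 5)*(d^3 + d^2 - 9*d - 9) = (d - 5)*(d + 3)*(d^2 - 2*d - 3) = (d - 5)*(d + 1)*(d + 3)*(d - 3)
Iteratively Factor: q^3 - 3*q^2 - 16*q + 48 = (q - 4)*(q^2 + q - 12) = (q - 4)*(q + 4)*(q - 3)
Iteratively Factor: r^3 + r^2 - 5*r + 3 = (r + 3)*(r^2 - 2*r + 1) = (r - 1)*(r + 3)*(r - 1)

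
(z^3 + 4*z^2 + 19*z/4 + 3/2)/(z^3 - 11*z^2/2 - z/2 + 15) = (z^2 + 5*z/2 + 1)/(z^2 - 7*z + 10)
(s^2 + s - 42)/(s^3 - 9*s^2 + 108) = (s + 7)/(s^2 - 3*s - 18)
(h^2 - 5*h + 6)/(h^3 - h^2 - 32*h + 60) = (h - 3)/(h^2 + h - 30)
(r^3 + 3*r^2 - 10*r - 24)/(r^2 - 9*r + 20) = (r^3 + 3*r^2 - 10*r - 24)/(r^2 - 9*r + 20)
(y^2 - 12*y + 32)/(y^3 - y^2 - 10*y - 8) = (y - 8)/(y^2 + 3*y + 2)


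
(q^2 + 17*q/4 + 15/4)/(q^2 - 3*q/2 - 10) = (4*q^2 + 17*q + 15)/(2*(2*q^2 - 3*q - 20))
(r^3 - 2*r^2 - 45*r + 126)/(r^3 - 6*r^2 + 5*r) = (r^3 - 2*r^2 - 45*r + 126)/(r*(r^2 - 6*r + 5))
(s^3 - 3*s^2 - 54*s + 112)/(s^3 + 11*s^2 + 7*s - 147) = (s^2 - 10*s + 16)/(s^2 + 4*s - 21)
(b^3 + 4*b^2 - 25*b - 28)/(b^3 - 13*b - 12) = (b + 7)/(b + 3)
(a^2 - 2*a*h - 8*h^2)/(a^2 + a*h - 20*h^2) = (a + 2*h)/(a + 5*h)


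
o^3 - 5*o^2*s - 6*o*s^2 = o*(o - 6*s)*(o + s)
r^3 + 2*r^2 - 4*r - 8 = (r - 2)*(r + 2)^2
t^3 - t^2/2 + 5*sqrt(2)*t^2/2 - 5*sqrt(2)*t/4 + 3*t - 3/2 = (t - 1/2)*(t + sqrt(2))*(t + 3*sqrt(2)/2)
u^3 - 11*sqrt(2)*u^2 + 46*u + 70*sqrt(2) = (u - 7*sqrt(2))*(u - 5*sqrt(2))*(u + sqrt(2))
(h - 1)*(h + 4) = h^2 + 3*h - 4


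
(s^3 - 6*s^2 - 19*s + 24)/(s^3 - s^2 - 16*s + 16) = (s^2 - 5*s - 24)/(s^2 - 16)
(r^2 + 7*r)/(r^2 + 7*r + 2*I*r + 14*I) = r/(r + 2*I)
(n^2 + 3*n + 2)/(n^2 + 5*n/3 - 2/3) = 3*(n + 1)/(3*n - 1)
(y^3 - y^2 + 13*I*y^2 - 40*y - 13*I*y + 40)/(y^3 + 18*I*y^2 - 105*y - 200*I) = (y - 1)/(y + 5*I)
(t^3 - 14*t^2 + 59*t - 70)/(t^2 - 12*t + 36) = (t^3 - 14*t^2 + 59*t - 70)/(t^2 - 12*t + 36)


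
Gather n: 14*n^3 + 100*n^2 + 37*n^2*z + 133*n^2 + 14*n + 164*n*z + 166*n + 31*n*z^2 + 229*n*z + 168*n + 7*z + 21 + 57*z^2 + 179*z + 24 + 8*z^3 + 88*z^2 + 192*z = 14*n^3 + n^2*(37*z + 233) + n*(31*z^2 + 393*z + 348) + 8*z^3 + 145*z^2 + 378*z + 45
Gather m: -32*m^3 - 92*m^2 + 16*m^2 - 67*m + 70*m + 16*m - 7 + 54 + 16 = -32*m^3 - 76*m^2 + 19*m + 63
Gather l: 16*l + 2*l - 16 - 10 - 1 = 18*l - 27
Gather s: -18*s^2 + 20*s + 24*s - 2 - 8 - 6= -18*s^2 + 44*s - 16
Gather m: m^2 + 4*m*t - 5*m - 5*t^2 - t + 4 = m^2 + m*(4*t - 5) - 5*t^2 - t + 4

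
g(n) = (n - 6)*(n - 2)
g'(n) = 2*n - 8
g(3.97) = -4.00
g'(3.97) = -0.06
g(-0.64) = 17.53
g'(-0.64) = -9.28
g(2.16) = -0.61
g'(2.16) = -3.68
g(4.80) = -3.36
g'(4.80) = 1.60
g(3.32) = -3.54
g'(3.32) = -1.36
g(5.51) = -1.72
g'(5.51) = 3.02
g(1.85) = 0.62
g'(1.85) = -4.30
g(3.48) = -3.73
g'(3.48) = -1.04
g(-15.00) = 357.00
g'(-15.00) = -38.00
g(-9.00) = 165.00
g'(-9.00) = -26.00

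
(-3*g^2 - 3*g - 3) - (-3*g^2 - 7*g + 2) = 4*g - 5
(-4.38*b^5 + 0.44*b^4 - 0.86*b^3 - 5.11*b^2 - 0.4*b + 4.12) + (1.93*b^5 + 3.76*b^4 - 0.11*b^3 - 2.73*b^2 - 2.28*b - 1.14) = -2.45*b^5 + 4.2*b^4 - 0.97*b^3 - 7.84*b^2 - 2.68*b + 2.98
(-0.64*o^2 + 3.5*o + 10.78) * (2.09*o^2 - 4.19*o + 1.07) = -1.3376*o^4 + 9.9966*o^3 + 7.1804*o^2 - 41.4232*o + 11.5346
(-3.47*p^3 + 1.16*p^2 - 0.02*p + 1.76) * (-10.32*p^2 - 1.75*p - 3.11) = 35.8104*p^5 - 5.8987*p^4 + 8.9681*p^3 - 21.7358*p^2 - 3.0178*p - 5.4736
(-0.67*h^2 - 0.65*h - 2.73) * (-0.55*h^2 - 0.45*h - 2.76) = 0.3685*h^4 + 0.659*h^3 + 3.6432*h^2 + 3.0225*h + 7.5348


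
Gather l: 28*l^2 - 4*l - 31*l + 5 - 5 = 28*l^2 - 35*l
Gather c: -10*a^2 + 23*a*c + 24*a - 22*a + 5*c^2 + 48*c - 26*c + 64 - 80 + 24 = -10*a^2 + 2*a + 5*c^2 + c*(23*a + 22) + 8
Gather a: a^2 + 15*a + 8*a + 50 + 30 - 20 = a^2 + 23*a + 60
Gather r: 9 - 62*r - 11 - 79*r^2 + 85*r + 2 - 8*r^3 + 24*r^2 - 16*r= -8*r^3 - 55*r^2 + 7*r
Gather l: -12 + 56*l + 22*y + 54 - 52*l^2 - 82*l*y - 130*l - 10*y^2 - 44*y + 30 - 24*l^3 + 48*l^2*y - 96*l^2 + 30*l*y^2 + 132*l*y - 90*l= -24*l^3 + l^2*(48*y - 148) + l*(30*y^2 + 50*y - 164) - 10*y^2 - 22*y + 72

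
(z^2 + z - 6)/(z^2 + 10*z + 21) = (z - 2)/(z + 7)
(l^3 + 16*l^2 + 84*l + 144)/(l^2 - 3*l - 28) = (l^2 + 12*l + 36)/(l - 7)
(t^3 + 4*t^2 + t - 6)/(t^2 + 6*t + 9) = (t^2 + t - 2)/(t + 3)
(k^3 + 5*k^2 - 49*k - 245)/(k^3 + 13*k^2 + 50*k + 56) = (k^2 - 2*k - 35)/(k^2 + 6*k + 8)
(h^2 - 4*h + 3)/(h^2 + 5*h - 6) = (h - 3)/(h + 6)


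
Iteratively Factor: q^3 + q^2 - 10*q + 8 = (q - 1)*(q^2 + 2*q - 8) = (q - 2)*(q - 1)*(q + 4)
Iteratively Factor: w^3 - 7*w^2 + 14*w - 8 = (w - 2)*(w^2 - 5*w + 4) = (w - 2)*(w - 1)*(w - 4)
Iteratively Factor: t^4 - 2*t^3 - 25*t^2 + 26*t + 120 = (t - 3)*(t^3 + t^2 - 22*t - 40) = (t - 3)*(t + 2)*(t^2 - t - 20) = (t - 5)*(t - 3)*(t + 2)*(t + 4)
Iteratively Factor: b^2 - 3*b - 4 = (b + 1)*(b - 4)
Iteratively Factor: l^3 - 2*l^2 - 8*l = (l - 4)*(l^2 + 2*l) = l*(l - 4)*(l + 2)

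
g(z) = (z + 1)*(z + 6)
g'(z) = 2*z + 7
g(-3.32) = -6.22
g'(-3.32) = 0.36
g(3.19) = 38.51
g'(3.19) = 13.38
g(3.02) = 36.26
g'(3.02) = 13.04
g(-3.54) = -6.25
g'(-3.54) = -0.08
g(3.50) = 42.75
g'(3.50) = 14.00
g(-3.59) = -6.24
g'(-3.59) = -0.18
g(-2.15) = -4.43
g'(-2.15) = 2.70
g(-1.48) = -2.17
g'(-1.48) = 4.04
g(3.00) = 36.00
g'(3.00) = 13.00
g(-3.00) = -6.00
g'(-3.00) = 1.00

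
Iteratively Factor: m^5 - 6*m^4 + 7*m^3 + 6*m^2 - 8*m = (m + 1)*(m^4 - 7*m^3 + 14*m^2 - 8*m) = m*(m + 1)*(m^3 - 7*m^2 + 14*m - 8) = m*(m - 2)*(m + 1)*(m^2 - 5*m + 4) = m*(m - 2)*(m - 1)*(m + 1)*(m - 4)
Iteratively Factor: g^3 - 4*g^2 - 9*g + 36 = (g - 4)*(g^2 - 9) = (g - 4)*(g + 3)*(g - 3)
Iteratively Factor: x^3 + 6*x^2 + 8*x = (x + 2)*(x^2 + 4*x) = x*(x + 2)*(x + 4)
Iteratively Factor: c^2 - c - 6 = (c + 2)*(c - 3)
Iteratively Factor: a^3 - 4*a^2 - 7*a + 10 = (a - 1)*(a^2 - 3*a - 10) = (a - 5)*(a - 1)*(a + 2)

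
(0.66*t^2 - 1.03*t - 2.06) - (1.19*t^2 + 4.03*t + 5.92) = -0.53*t^2 - 5.06*t - 7.98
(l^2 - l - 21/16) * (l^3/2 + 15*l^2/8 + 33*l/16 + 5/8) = l^5/2 + 11*l^4/8 - 15*l^3/32 - 499*l^2/128 - 853*l/256 - 105/128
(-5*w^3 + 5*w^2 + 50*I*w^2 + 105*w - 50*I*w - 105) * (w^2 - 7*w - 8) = -5*w^5 + 40*w^4 + 50*I*w^4 + 110*w^3 - 400*I*w^3 - 880*w^2 - 50*I*w^2 - 105*w + 400*I*w + 840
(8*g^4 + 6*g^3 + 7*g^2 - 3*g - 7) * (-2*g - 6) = -16*g^5 - 60*g^4 - 50*g^3 - 36*g^2 + 32*g + 42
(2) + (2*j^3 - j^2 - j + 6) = 2*j^3 - j^2 - j + 8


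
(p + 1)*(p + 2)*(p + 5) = p^3 + 8*p^2 + 17*p + 10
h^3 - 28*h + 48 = (h - 4)*(h - 2)*(h + 6)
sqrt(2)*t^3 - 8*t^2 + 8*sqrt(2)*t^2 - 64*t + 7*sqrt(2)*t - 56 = (t + 7)*(t - 4*sqrt(2))*(sqrt(2)*t + sqrt(2))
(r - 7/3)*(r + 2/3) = r^2 - 5*r/3 - 14/9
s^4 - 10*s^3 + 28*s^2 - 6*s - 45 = (s - 5)*(s - 3)^2*(s + 1)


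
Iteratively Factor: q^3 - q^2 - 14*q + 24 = (q + 4)*(q^2 - 5*q + 6) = (q - 3)*(q + 4)*(q - 2)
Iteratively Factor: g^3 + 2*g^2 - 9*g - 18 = (g + 3)*(g^2 - g - 6) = (g - 3)*(g + 3)*(g + 2)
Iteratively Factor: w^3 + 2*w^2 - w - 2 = (w + 1)*(w^2 + w - 2) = (w + 1)*(w + 2)*(w - 1)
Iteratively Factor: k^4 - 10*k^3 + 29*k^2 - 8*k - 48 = (k - 4)*(k^3 - 6*k^2 + 5*k + 12) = (k - 4)*(k + 1)*(k^2 - 7*k + 12) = (k - 4)^2*(k + 1)*(k - 3)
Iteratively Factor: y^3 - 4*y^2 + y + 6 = (y - 3)*(y^2 - y - 2) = (y - 3)*(y + 1)*(y - 2)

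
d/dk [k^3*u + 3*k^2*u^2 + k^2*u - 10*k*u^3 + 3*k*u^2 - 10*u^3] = u*(3*k^2 + 6*k*u + 2*k - 10*u^2 + 3*u)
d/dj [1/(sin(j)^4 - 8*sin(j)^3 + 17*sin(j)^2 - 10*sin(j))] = 2*(-2*sin(j)^3 + 12*sin(j)^2 - 17*sin(j) + 5)*cos(j)/((sin(j)^3 - 8*sin(j)^2 + 17*sin(j) - 10)^2*sin(j)^2)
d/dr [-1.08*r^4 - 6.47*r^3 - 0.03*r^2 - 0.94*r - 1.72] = -4.32*r^3 - 19.41*r^2 - 0.06*r - 0.94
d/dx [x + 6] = 1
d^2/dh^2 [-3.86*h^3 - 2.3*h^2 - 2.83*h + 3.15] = -23.16*h - 4.6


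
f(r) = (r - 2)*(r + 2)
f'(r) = 2*r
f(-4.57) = 16.88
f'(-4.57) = -9.14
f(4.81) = 19.14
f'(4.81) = 9.62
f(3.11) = 5.67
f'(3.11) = 6.22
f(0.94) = -3.12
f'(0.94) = 1.88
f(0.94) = -3.12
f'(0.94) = 1.88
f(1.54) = -1.63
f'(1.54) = 3.08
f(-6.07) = 32.84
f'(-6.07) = -12.14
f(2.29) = 1.24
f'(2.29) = 4.58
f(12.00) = 140.00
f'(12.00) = 24.00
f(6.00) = 32.00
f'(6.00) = 12.00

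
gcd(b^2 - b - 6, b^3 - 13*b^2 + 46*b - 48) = b - 3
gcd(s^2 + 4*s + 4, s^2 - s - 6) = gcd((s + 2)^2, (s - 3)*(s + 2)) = s + 2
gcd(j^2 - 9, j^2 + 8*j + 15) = j + 3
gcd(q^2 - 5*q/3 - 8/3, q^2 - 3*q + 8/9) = q - 8/3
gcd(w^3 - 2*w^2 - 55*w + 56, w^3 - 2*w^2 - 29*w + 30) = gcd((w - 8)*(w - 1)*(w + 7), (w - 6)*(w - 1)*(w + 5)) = w - 1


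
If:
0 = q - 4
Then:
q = 4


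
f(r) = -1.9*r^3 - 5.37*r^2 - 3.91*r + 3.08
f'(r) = -5.7*r^2 - 10.74*r - 3.91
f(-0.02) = 3.16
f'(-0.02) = -3.70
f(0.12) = 2.53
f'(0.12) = -5.28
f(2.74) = -87.03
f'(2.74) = -76.13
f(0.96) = -7.30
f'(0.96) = -19.47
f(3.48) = -155.63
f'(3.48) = -110.31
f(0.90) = -6.17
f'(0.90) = -18.19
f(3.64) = -173.94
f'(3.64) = -118.53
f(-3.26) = 24.58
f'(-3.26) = -29.47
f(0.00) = 3.08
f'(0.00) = -3.91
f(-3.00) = 17.78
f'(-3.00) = -22.99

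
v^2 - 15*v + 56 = (v - 8)*(v - 7)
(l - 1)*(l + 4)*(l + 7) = l^3 + 10*l^2 + 17*l - 28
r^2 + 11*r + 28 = (r + 4)*(r + 7)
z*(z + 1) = z^2 + z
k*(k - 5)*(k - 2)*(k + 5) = k^4 - 2*k^3 - 25*k^2 + 50*k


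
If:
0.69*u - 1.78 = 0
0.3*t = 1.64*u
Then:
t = 14.10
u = 2.58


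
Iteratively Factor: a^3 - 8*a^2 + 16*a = (a - 4)*(a^2 - 4*a) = a*(a - 4)*(a - 4)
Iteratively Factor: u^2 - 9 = (u + 3)*(u - 3)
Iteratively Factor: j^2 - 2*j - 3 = (j + 1)*(j - 3)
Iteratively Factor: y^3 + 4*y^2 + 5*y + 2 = (y + 1)*(y^2 + 3*y + 2) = (y + 1)*(y + 2)*(y + 1)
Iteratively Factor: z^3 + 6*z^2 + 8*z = (z)*(z^2 + 6*z + 8) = z*(z + 2)*(z + 4)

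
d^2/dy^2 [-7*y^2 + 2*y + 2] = -14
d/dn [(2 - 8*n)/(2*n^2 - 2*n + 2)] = (-4*n^2 + 4*n + (2*n - 1)*(4*n - 1) - 4)/(n^2 - n + 1)^2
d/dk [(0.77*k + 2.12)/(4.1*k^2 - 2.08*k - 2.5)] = (-3.157*k^2 - 17.384*k + 2.4846)/(16.81*k^4 - 17.056*k^3 - 16.1736*k^2 + 10.4*k + 6.25)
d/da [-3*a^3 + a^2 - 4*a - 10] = -9*a^2 + 2*a - 4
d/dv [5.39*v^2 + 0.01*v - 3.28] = 10.78*v + 0.01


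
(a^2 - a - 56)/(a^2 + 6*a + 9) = (a^2 - a - 56)/(a^2 + 6*a + 9)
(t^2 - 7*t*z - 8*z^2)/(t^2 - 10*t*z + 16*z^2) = (-t - z)/(-t + 2*z)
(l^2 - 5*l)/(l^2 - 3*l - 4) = l*(5 - l)/(-l^2 + 3*l + 4)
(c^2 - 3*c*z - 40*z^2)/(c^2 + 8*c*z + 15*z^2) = (c - 8*z)/(c + 3*z)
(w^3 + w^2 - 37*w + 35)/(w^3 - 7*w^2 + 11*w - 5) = (w + 7)/(w - 1)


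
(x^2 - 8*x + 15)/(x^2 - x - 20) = (x - 3)/(x + 4)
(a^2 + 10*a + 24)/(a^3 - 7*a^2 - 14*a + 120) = (a + 6)/(a^2 - 11*a + 30)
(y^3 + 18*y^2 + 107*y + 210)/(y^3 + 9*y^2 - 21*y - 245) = (y^2 + 11*y + 30)/(y^2 + 2*y - 35)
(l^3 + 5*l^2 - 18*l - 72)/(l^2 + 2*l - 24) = l + 3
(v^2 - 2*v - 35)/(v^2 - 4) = (v^2 - 2*v - 35)/(v^2 - 4)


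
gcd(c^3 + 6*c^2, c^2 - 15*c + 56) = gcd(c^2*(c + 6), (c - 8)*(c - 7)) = 1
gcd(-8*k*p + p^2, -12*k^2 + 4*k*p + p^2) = 1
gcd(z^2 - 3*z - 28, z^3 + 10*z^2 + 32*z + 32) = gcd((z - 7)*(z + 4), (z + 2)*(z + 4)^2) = z + 4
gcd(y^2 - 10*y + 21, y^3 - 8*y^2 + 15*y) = y - 3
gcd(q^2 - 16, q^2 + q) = 1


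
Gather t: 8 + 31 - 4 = 35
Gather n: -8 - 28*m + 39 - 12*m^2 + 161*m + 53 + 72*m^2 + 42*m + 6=60*m^2 + 175*m + 90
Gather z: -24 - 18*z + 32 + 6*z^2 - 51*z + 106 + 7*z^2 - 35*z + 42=13*z^2 - 104*z + 156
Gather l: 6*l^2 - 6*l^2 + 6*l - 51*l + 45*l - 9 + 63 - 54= 0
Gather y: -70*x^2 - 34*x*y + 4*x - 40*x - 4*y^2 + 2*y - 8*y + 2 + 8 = -70*x^2 - 36*x - 4*y^2 + y*(-34*x - 6) + 10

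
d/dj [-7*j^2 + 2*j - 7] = 2 - 14*j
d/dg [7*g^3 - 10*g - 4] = 21*g^2 - 10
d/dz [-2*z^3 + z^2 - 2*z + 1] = -6*z^2 + 2*z - 2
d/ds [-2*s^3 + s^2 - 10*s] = -6*s^2 + 2*s - 10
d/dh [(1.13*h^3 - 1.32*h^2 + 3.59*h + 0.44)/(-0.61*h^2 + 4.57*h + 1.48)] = (-0.6893*h^4 + 10.3282*h^3 + 1.1747*h^2 - 3.3704*h + 3.3024)/(0.3721*h^4 - 5.5754*h^3 + 19.0793*h^2 + 13.5272*h + 2.1904)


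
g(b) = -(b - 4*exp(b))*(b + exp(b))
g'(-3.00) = 5.72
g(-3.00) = -9.44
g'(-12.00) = 24.00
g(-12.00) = -144.00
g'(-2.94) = 5.59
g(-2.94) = -9.10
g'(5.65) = 652233.42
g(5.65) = 328073.37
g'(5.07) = 205580.16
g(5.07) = 103741.20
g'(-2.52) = 4.72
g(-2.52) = -6.93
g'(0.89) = 59.47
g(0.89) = 29.43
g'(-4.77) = 9.44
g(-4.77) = -22.87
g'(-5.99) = 11.94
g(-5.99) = -35.93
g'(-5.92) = 11.80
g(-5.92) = -35.09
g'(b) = -(1 - 4*exp(b))*(b + exp(b)) - (b - 4*exp(b))*(exp(b) + 1) = 3*b*exp(b) - 2*b + 8*exp(2*b) + 3*exp(b)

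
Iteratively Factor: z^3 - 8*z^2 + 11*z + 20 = (z + 1)*(z^2 - 9*z + 20) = (z - 4)*(z + 1)*(z - 5)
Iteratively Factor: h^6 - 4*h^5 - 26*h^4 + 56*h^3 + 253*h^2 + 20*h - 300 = (h - 5)*(h^5 + h^4 - 21*h^3 - 49*h^2 + 8*h + 60) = (h - 5)^2*(h^4 + 6*h^3 + 9*h^2 - 4*h - 12) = (h - 5)^2*(h + 2)*(h^3 + 4*h^2 + h - 6) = (h - 5)^2*(h + 2)*(h + 3)*(h^2 + h - 2) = (h - 5)^2*(h - 1)*(h + 2)*(h + 3)*(h + 2)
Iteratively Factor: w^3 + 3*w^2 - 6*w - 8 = (w + 4)*(w^2 - w - 2) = (w - 2)*(w + 4)*(w + 1)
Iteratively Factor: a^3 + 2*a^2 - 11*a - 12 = (a + 4)*(a^2 - 2*a - 3) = (a + 1)*(a + 4)*(a - 3)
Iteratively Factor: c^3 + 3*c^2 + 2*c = (c + 2)*(c^2 + c) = c*(c + 2)*(c + 1)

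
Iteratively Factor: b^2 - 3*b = (b)*(b - 3)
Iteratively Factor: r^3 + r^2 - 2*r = (r + 2)*(r^2 - r) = r*(r + 2)*(r - 1)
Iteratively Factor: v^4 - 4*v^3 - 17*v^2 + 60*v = (v - 3)*(v^3 - v^2 - 20*v) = v*(v - 3)*(v^2 - v - 20) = v*(v - 5)*(v - 3)*(v + 4)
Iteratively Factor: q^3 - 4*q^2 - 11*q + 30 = (q - 2)*(q^2 - 2*q - 15) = (q - 2)*(q + 3)*(q - 5)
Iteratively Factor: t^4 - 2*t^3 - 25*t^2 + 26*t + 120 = (t - 3)*(t^3 + t^2 - 22*t - 40) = (t - 5)*(t - 3)*(t^2 + 6*t + 8) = (t - 5)*(t - 3)*(t + 2)*(t + 4)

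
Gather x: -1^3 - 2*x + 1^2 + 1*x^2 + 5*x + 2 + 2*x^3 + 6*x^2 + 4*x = 2*x^3 + 7*x^2 + 7*x + 2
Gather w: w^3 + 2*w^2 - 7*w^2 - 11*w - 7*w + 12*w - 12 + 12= w^3 - 5*w^2 - 6*w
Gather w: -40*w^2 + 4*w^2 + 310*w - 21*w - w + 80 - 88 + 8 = -36*w^2 + 288*w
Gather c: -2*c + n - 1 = -2*c + n - 1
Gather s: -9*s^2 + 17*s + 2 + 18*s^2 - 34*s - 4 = 9*s^2 - 17*s - 2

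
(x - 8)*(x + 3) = x^2 - 5*x - 24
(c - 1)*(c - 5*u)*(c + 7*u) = c^3 + 2*c^2*u - c^2 - 35*c*u^2 - 2*c*u + 35*u^2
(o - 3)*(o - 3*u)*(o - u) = o^3 - 4*o^2*u - 3*o^2 + 3*o*u^2 + 12*o*u - 9*u^2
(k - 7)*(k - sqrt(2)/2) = k^2 - 7*k - sqrt(2)*k/2 + 7*sqrt(2)/2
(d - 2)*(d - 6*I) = d^2 - 2*d - 6*I*d + 12*I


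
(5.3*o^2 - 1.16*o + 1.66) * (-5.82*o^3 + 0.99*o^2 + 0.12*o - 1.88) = -30.846*o^5 + 11.9982*o^4 - 10.1736*o^3 - 8.4598*o^2 + 2.38*o - 3.1208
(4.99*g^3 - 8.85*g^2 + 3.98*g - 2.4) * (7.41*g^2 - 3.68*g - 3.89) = 36.9759*g^5 - 83.9417*g^4 + 42.6487*g^3 + 1.9961*g^2 - 6.6502*g + 9.336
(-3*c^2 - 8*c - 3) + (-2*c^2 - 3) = -5*c^2 - 8*c - 6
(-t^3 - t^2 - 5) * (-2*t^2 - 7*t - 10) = 2*t^5 + 9*t^4 + 17*t^3 + 20*t^2 + 35*t + 50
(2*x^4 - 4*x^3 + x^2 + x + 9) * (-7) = -14*x^4 + 28*x^3 - 7*x^2 - 7*x - 63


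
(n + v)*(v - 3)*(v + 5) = n*v^2 + 2*n*v - 15*n + v^3 + 2*v^2 - 15*v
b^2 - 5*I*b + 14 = (b - 7*I)*(b + 2*I)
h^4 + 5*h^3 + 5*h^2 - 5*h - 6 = (h - 1)*(h + 1)*(h + 2)*(h + 3)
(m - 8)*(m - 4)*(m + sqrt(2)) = m^3 - 12*m^2 + sqrt(2)*m^2 - 12*sqrt(2)*m + 32*m + 32*sqrt(2)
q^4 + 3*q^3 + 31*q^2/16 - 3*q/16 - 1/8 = (q - 1/4)*(q + 1/4)*(q + 1)*(q + 2)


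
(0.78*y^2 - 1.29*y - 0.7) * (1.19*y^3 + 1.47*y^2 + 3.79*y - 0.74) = 0.9282*y^5 - 0.3885*y^4 + 0.2269*y^3 - 6.4953*y^2 - 1.6984*y + 0.518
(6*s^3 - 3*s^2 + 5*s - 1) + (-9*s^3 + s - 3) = -3*s^3 - 3*s^2 + 6*s - 4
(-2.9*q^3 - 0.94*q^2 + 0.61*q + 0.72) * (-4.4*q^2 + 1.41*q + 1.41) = 12.76*q^5 + 0.0470000000000006*q^4 - 8.0984*q^3 - 3.6333*q^2 + 1.8753*q + 1.0152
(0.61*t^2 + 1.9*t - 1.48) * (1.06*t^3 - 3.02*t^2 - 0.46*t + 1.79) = 0.6466*t^5 + 0.1718*t^4 - 7.5874*t^3 + 4.6875*t^2 + 4.0818*t - 2.6492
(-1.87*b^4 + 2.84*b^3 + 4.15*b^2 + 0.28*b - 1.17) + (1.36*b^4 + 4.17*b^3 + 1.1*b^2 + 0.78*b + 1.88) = -0.51*b^4 + 7.01*b^3 + 5.25*b^2 + 1.06*b + 0.71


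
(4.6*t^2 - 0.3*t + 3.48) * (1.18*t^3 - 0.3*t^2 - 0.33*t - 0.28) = 5.428*t^5 - 1.734*t^4 + 2.6784*t^3 - 2.233*t^2 - 1.0644*t - 0.9744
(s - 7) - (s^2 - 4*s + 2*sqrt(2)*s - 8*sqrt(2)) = -s^2 - 2*sqrt(2)*s + 5*s - 7 + 8*sqrt(2)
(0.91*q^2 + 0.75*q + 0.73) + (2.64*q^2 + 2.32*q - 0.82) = 3.55*q^2 + 3.07*q - 0.09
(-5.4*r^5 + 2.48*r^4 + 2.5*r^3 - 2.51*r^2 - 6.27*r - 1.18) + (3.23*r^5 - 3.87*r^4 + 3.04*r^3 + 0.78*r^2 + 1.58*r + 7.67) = -2.17*r^5 - 1.39*r^4 + 5.54*r^3 - 1.73*r^2 - 4.69*r + 6.49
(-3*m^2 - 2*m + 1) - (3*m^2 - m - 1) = -6*m^2 - m + 2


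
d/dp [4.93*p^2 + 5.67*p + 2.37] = 9.86*p + 5.67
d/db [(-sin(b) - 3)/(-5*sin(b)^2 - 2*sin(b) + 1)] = (-30*sin(b) + 5*cos(b)^2 - 12)*cos(b)/(5*sin(b)^2 + 2*sin(b) - 1)^2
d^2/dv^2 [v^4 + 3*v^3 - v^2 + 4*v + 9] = 12*v^2 + 18*v - 2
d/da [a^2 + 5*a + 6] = 2*a + 5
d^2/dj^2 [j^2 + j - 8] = 2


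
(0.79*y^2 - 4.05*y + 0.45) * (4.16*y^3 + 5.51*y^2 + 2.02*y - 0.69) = 3.2864*y^5 - 12.4951*y^4 - 18.8477*y^3 - 6.2466*y^2 + 3.7035*y - 0.3105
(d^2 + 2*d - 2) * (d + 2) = d^3 + 4*d^2 + 2*d - 4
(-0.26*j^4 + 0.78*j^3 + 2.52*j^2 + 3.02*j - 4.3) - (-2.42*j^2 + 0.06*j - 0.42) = -0.26*j^4 + 0.78*j^3 + 4.94*j^2 + 2.96*j - 3.88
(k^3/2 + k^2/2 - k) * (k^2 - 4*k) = k^5/2 - 3*k^4/2 - 3*k^3 + 4*k^2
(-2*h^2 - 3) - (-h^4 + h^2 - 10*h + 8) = h^4 - 3*h^2 + 10*h - 11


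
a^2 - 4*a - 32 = (a - 8)*(a + 4)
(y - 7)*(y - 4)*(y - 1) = y^3 - 12*y^2 + 39*y - 28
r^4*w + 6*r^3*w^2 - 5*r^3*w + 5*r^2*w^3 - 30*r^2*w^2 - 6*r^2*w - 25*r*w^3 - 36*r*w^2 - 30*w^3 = (r - 6)*(r + w)*(r + 5*w)*(r*w + w)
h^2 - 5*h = h*(h - 5)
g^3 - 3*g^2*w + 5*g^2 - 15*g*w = g*(g + 5)*(g - 3*w)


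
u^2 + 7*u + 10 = (u + 2)*(u + 5)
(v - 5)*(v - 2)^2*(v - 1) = v^4 - 10*v^3 + 33*v^2 - 44*v + 20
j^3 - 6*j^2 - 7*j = j*(j - 7)*(j + 1)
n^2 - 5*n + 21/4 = (n - 7/2)*(n - 3/2)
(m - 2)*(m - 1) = m^2 - 3*m + 2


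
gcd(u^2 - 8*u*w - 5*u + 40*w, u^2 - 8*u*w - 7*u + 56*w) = u - 8*w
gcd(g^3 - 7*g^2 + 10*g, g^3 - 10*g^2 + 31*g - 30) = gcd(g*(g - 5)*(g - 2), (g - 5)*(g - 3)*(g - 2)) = g^2 - 7*g + 10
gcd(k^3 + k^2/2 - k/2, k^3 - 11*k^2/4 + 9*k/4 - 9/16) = k - 1/2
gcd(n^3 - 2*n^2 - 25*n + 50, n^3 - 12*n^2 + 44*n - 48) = n - 2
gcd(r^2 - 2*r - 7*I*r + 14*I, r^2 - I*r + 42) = r - 7*I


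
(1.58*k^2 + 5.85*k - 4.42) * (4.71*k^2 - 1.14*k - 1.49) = 7.4418*k^4 + 25.7523*k^3 - 29.8414*k^2 - 3.6777*k + 6.5858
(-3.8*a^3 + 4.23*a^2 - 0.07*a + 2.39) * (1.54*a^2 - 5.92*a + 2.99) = -5.852*a^5 + 29.0102*a^4 - 36.5114*a^3 + 16.7427*a^2 - 14.3581*a + 7.1461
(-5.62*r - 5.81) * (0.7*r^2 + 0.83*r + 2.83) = -3.934*r^3 - 8.7316*r^2 - 20.7269*r - 16.4423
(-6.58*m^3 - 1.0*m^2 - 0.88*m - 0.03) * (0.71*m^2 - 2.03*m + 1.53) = -4.6718*m^5 + 12.6474*m^4 - 8.6622*m^3 + 0.2351*m^2 - 1.2855*m - 0.0459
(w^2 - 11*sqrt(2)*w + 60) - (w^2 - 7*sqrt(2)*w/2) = -15*sqrt(2)*w/2 + 60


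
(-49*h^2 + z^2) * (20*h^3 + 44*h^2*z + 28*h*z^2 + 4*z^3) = -980*h^5 - 2156*h^4*z - 1352*h^3*z^2 - 152*h^2*z^3 + 28*h*z^4 + 4*z^5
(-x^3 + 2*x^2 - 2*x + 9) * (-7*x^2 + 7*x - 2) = 7*x^5 - 21*x^4 + 30*x^3 - 81*x^2 + 67*x - 18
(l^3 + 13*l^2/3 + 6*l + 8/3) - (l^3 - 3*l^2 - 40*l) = 22*l^2/3 + 46*l + 8/3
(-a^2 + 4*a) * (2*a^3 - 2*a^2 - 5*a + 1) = -2*a^5 + 10*a^4 - 3*a^3 - 21*a^2 + 4*a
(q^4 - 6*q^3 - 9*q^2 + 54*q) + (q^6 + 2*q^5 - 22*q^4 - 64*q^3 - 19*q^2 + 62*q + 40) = q^6 + 2*q^5 - 21*q^4 - 70*q^3 - 28*q^2 + 116*q + 40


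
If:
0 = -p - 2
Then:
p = -2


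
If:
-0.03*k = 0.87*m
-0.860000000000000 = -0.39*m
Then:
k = -63.95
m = 2.21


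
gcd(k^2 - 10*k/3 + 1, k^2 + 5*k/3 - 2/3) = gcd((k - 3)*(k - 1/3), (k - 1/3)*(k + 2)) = k - 1/3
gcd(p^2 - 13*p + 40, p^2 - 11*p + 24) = p - 8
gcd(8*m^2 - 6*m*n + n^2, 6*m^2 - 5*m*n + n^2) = 2*m - n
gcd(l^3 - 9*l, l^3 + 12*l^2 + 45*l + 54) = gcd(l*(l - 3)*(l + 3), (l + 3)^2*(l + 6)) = l + 3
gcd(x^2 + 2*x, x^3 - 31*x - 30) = 1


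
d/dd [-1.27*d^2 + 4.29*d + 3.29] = 4.29 - 2.54*d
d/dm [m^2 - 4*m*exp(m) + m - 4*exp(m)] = -4*m*exp(m) + 2*m - 8*exp(m) + 1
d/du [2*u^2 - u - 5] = 4*u - 1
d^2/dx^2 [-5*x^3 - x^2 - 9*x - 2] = -30*x - 2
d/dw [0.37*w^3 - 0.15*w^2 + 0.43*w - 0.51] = 1.11*w^2 - 0.3*w + 0.43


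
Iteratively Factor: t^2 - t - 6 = (t + 2)*(t - 3)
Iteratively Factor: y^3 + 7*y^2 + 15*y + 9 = (y + 1)*(y^2 + 6*y + 9) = (y + 1)*(y + 3)*(y + 3)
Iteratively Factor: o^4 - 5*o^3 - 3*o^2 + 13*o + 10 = (o - 2)*(o^3 - 3*o^2 - 9*o - 5) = (o - 2)*(o + 1)*(o^2 - 4*o - 5) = (o - 5)*(o - 2)*(o + 1)*(o + 1)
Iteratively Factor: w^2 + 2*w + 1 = (w + 1)*(w + 1)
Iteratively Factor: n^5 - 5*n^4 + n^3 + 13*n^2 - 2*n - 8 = (n - 2)*(n^4 - 3*n^3 - 5*n^2 + 3*n + 4) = (n - 2)*(n - 1)*(n^3 - 2*n^2 - 7*n - 4) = (n - 4)*(n - 2)*(n - 1)*(n^2 + 2*n + 1) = (n - 4)*(n - 2)*(n - 1)*(n + 1)*(n + 1)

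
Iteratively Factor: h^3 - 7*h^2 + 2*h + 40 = (h - 4)*(h^2 - 3*h - 10) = (h - 4)*(h + 2)*(h - 5)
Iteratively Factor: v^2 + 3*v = (v + 3)*(v)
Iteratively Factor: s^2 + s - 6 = (s - 2)*(s + 3)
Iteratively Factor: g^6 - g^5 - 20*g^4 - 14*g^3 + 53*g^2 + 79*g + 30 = (g + 1)*(g^5 - 2*g^4 - 18*g^3 + 4*g^2 + 49*g + 30) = (g + 1)^2*(g^4 - 3*g^3 - 15*g^2 + 19*g + 30) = (g + 1)^2*(g + 3)*(g^3 - 6*g^2 + 3*g + 10) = (g + 1)^3*(g + 3)*(g^2 - 7*g + 10) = (g - 2)*(g + 1)^3*(g + 3)*(g - 5)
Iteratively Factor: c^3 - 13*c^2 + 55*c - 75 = (c - 5)*(c^2 - 8*c + 15) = (c - 5)*(c - 3)*(c - 5)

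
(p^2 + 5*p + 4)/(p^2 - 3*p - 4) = (p + 4)/(p - 4)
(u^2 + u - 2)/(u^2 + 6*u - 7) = (u + 2)/(u + 7)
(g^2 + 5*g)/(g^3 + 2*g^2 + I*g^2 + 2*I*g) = (g + 5)/(g^2 + g*(2 + I) + 2*I)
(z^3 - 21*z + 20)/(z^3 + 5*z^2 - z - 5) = (z - 4)/(z + 1)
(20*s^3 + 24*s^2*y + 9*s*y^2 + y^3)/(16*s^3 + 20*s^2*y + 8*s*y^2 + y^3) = (5*s + y)/(4*s + y)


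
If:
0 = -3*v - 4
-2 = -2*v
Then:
No Solution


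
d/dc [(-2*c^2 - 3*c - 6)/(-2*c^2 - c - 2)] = 4*c*(-c - 4)/(4*c^4 + 4*c^3 + 9*c^2 + 4*c + 4)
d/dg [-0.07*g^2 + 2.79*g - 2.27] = 2.79 - 0.14*g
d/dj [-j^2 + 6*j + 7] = 6 - 2*j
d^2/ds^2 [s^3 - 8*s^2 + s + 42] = 6*s - 16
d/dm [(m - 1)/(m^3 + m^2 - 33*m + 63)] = 2*(-m^2 - 2*m - 5)/(m^5 + 5*m^4 - 50*m^3 - 90*m^2 + 945*m - 1323)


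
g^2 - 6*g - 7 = (g - 7)*(g + 1)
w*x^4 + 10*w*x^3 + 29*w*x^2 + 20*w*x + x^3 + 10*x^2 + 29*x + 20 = (x + 1)*(x + 4)*(x + 5)*(w*x + 1)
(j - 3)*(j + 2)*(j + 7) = j^3 + 6*j^2 - 13*j - 42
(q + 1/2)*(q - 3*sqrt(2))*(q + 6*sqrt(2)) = q^3 + q^2/2 + 3*sqrt(2)*q^2 - 36*q + 3*sqrt(2)*q/2 - 18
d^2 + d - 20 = (d - 4)*(d + 5)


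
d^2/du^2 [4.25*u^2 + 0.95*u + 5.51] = 8.50000000000000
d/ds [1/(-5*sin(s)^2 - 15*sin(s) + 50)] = (2*sin(s) + 3)*cos(s)/(5*(sin(s)^2 + 3*sin(s) - 10)^2)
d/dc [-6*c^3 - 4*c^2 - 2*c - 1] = -18*c^2 - 8*c - 2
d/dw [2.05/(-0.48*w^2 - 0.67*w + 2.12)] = (1.968*w + 1.3735)/(0.48*w^2 + 0.67*w - 2.12)^2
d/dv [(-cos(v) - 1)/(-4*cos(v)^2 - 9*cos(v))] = (4*sin(v) + 9*sin(v)/cos(v)^2 + 8*tan(v))/(4*cos(v) + 9)^2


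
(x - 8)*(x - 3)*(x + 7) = x^3 - 4*x^2 - 53*x + 168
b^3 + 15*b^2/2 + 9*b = b*(b + 3/2)*(b + 6)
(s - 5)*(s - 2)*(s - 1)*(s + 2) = s^4 - 6*s^3 + s^2 + 24*s - 20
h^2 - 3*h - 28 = (h - 7)*(h + 4)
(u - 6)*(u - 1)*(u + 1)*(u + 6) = u^4 - 37*u^2 + 36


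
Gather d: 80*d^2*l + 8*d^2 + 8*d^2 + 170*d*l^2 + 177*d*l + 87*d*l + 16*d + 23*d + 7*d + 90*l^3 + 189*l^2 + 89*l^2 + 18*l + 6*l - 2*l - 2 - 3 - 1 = d^2*(80*l + 16) + d*(170*l^2 + 264*l + 46) + 90*l^3 + 278*l^2 + 22*l - 6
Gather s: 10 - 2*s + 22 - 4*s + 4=36 - 6*s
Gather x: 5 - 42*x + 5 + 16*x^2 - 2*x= 16*x^2 - 44*x + 10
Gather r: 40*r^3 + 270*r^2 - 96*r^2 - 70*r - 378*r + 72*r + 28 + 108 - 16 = 40*r^3 + 174*r^2 - 376*r + 120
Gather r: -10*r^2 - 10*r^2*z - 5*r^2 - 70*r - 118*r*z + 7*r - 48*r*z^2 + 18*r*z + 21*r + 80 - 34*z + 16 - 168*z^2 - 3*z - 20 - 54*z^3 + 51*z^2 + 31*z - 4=r^2*(-10*z - 15) + r*(-48*z^2 - 100*z - 42) - 54*z^3 - 117*z^2 - 6*z + 72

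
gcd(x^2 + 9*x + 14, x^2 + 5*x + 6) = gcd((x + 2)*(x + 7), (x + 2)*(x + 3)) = x + 2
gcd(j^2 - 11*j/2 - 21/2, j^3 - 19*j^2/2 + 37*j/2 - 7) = j - 7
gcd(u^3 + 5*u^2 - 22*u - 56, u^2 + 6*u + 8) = u + 2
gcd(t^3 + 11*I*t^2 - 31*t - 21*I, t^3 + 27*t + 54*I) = t + 3*I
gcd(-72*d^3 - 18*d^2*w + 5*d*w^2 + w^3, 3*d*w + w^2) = 3*d + w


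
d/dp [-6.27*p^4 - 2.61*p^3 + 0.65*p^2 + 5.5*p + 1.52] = -25.08*p^3 - 7.83*p^2 + 1.3*p + 5.5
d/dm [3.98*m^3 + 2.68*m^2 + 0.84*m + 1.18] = 11.94*m^2 + 5.36*m + 0.84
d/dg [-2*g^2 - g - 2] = -4*g - 1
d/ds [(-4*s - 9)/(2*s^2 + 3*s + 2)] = (8*s^2 + 36*s + 19)/(4*s^4 + 12*s^3 + 17*s^2 + 12*s + 4)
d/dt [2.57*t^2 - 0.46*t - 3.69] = 5.14*t - 0.46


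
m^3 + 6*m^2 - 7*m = m*(m - 1)*(m + 7)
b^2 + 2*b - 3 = (b - 1)*(b + 3)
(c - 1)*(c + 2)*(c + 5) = c^3 + 6*c^2 + 3*c - 10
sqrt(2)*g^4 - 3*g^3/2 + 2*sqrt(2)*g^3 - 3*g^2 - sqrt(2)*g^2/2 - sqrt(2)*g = g*(g + 2)*(g - sqrt(2))*(sqrt(2)*g + 1/2)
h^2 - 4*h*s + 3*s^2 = (h - 3*s)*(h - s)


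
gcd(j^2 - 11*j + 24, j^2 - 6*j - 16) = j - 8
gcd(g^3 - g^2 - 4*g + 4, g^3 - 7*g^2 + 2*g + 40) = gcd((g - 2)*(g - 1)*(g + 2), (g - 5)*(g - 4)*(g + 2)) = g + 2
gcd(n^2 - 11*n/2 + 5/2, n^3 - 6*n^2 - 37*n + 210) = n - 5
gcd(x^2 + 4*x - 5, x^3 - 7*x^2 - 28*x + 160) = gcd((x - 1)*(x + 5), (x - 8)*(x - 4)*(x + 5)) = x + 5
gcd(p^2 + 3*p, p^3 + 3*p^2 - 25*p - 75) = p + 3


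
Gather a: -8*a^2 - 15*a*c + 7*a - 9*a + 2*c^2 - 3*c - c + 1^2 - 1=-8*a^2 + a*(-15*c - 2) + 2*c^2 - 4*c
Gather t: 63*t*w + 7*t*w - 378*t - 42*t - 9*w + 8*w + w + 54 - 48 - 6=t*(70*w - 420)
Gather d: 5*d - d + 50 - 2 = 4*d + 48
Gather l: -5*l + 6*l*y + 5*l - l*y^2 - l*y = l*(-y^2 + 5*y)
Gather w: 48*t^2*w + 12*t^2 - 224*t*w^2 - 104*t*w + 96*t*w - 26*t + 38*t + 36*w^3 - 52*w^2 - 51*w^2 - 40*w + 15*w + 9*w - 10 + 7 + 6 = 12*t^2 + 12*t + 36*w^3 + w^2*(-224*t - 103) + w*(48*t^2 - 8*t - 16) + 3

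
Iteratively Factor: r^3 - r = (r + 1)*(r^2 - r) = r*(r + 1)*(r - 1)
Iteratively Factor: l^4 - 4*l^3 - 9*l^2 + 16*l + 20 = (l - 2)*(l^3 - 2*l^2 - 13*l - 10) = (l - 2)*(l + 1)*(l^2 - 3*l - 10) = (l - 5)*(l - 2)*(l + 1)*(l + 2)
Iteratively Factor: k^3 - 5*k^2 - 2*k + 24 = (k + 2)*(k^2 - 7*k + 12) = (k - 4)*(k + 2)*(k - 3)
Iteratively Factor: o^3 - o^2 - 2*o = (o)*(o^2 - o - 2) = o*(o - 2)*(o + 1)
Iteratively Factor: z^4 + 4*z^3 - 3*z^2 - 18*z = (z)*(z^3 + 4*z^2 - 3*z - 18) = z*(z + 3)*(z^2 + z - 6) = z*(z + 3)^2*(z - 2)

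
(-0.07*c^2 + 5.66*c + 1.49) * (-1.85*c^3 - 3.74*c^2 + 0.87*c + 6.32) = 0.1295*c^5 - 10.2092*c^4 - 23.9858*c^3 - 1.0908*c^2 + 37.0675*c + 9.4168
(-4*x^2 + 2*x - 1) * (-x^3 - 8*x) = 4*x^5 - 2*x^4 + 33*x^3 - 16*x^2 + 8*x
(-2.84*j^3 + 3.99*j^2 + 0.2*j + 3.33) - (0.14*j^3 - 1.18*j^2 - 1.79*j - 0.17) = -2.98*j^3 + 5.17*j^2 + 1.99*j + 3.5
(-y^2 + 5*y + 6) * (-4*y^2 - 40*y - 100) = 4*y^4 + 20*y^3 - 124*y^2 - 740*y - 600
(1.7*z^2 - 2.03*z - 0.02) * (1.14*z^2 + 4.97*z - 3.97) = 1.938*z^4 + 6.1348*z^3 - 16.8609*z^2 + 7.9597*z + 0.0794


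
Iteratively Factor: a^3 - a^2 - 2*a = (a)*(a^2 - a - 2) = a*(a - 2)*(a + 1)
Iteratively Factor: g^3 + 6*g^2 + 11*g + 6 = (g + 1)*(g^2 + 5*g + 6) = (g + 1)*(g + 2)*(g + 3)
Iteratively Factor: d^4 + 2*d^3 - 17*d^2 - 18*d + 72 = (d - 3)*(d^3 + 5*d^2 - 2*d - 24) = (d - 3)*(d + 4)*(d^2 + d - 6) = (d - 3)*(d + 3)*(d + 4)*(d - 2)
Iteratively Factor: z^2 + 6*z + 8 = (z + 4)*(z + 2)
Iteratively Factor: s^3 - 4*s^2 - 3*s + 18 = (s - 3)*(s^2 - s - 6) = (s - 3)^2*(s + 2)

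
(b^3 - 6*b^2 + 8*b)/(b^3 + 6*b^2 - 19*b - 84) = b*(b - 2)/(b^2 + 10*b + 21)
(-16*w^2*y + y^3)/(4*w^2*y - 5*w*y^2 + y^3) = (4*w + y)/(-w + y)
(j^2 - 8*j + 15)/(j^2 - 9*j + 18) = (j - 5)/(j - 6)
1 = 1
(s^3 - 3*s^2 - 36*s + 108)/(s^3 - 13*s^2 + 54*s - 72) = (s + 6)/(s - 4)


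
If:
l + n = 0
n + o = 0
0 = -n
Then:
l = 0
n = 0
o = 0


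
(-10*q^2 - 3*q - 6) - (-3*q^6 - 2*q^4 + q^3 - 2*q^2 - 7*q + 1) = 3*q^6 + 2*q^4 - q^3 - 8*q^2 + 4*q - 7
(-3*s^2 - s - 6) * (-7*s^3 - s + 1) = 21*s^5 + 7*s^4 + 45*s^3 - 2*s^2 + 5*s - 6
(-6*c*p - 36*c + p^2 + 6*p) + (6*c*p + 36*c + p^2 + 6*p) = 2*p^2 + 12*p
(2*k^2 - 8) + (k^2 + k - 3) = 3*k^2 + k - 11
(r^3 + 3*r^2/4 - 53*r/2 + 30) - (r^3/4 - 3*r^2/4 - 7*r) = 3*r^3/4 + 3*r^2/2 - 39*r/2 + 30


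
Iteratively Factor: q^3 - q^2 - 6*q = (q)*(q^2 - q - 6) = q*(q + 2)*(q - 3)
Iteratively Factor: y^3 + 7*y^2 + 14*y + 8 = (y + 2)*(y^2 + 5*y + 4) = (y + 2)*(y + 4)*(y + 1)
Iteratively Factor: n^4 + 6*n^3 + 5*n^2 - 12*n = (n)*(n^3 + 6*n^2 + 5*n - 12) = n*(n - 1)*(n^2 + 7*n + 12) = n*(n - 1)*(n + 4)*(n + 3)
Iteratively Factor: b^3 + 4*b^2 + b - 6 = (b - 1)*(b^2 + 5*b + 6) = (b - 1)*(b + 3)*(b + 2)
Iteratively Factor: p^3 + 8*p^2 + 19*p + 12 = (p + 1)*(p^2 + 7*p + 12) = (p + 1)*(p + 3)*(p + 4)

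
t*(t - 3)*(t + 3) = t^3 - 9*t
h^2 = h^2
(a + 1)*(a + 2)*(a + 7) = a^3 + 10*a^2 + 23*a + 14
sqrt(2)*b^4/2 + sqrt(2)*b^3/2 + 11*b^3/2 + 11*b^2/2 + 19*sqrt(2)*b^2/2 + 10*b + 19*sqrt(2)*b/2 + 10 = (b + 1)*(b + 2*sqrt(2))*(b + 5*sqrt(2)/2)*(sqrt(2)*b/2 + 1)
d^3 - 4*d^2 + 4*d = d*(d - 2)^2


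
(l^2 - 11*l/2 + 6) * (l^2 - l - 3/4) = l^4 - 13*l^3/2 + 43*l^2/4 - 15*l/8 - 9/2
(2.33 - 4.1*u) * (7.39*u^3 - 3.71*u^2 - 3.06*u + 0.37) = -30.299*u^4 + 32.4297*u^3 + 3.9017*u^2 - 8.6468*u + 0.8621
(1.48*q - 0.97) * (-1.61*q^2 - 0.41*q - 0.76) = -2.3828*q^3 + 0.9549*q^2 - 0.7271*q + 0.7372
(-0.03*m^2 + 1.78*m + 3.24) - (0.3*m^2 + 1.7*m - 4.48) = -0.33*m^2 + 0.0800000000000001*m + 7.72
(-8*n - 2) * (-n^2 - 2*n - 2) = 8*n^3 + 18*n^2 + 20*n + 4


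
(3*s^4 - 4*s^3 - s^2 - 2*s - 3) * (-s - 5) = -3*s^5 - 11*s^4 + 21*s^3 + 7*s^2 + 13*s + 15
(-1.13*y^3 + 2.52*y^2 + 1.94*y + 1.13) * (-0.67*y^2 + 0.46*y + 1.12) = 0.7571*y^5 - 2.2082*y^4 - 1.4062*y^3 + 2.9577*y^2 + 2.6926*y + 1.2656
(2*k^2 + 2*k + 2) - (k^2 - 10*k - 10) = k^2 + 12*k + 12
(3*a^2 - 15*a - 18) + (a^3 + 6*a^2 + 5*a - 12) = a^3 + 9*a^2 - 10*a - 30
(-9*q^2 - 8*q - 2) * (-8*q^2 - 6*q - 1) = 72*q^4 + 118*q^3 + 73*q^2 + 20*q + 2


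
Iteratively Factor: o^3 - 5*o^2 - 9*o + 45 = (o + 3)*(o^2 - 8*o + 15) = (o - 3)*(o + 3)*(o - 5)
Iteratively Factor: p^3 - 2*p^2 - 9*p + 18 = (p - 3)*(p^2 + p - 6) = (p - 3)*(p + 3)*(p - 2)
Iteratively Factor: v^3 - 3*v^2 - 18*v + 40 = (v + 4)*(v^2 - 7*v + 10) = (v - 2)*(v + 4)*(v - 5)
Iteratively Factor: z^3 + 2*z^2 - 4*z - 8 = (z + 2)*(z^2 - 4) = (z + 2)^2*(z - 2)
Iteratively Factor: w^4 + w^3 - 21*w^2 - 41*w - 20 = (w + 4)*(w^3 - 3*w^2 - 9*w - 5) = (w + 1)*(w + 4)*(w^2 - 4*w - 5) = (w - 5)*(w + 1)*(w + 4)*(w + 1)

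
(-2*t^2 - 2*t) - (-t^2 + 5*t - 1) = -t^2 - 7*t + 1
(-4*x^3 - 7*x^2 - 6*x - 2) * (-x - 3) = 4*x^4 + 19*x^3 + 27*x^2 + 20*x + 6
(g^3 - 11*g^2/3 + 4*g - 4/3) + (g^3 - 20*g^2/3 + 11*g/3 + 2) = 2*g^3 - 31*g^2/3 + 23*g/3 + 2/3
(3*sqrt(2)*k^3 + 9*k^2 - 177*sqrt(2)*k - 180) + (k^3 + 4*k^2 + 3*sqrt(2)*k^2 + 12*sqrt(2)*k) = k^3 + 3*sqrt(2)*k^3 + 3*sqrt(2)*k^2 + 13*k^2 - 165*sqrt(2)*k - 180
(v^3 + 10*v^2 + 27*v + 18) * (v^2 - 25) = v^5 + 10*v^4 + 2*v^3 - 232*v^2 - 675*v - 450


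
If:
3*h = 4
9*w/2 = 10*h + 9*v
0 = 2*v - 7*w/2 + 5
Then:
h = 4/3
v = -29/27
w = 22/27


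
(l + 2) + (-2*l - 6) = -l - 4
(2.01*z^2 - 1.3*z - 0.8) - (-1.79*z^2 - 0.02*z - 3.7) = 3.8*z^2 - 1.28*z + 2.9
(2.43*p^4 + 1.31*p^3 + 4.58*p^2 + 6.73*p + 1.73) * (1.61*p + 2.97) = 3.9123*p^5 + 9.3262*p^4 + 11.2645*p^3 + 24.4379*p^2 + 22.7734*p + 5.1381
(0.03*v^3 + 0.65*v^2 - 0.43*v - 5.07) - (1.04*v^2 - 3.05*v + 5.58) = 0.03*v^3 - 0.39*v^2 + 2.62*v - 10.65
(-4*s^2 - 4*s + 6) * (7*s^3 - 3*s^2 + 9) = -28*s^5 - 16*s^4 + 54*s^3 - 54*s^2 - 36*s + 54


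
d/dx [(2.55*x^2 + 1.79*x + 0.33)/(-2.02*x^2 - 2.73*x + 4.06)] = (-3.3457*x^2 + 22.0392*x + 8.1683)/(4.0804*x^4 + 11.0292*x^3 - 8.9495*x^2 - 22.1676*x + 16.4836)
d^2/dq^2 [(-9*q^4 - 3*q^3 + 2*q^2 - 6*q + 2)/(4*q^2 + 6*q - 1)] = 2*(-144*q^6 - 648*q^5 - 864*q^4 + 168*q^3 + 120*q^2 + 63*q + 46)/(64*q^6 + 288*q^5 + 384*q^4 + 72*q^3 - 96*q^2 + 18*q - 1)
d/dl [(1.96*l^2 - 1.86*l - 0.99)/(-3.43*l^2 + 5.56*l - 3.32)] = (4.5178*l^2 - 19.8058*l + 11.6796)/(11.7649*l^4 - 38.1416*l^3 + 53.6888*l^2 - 36.9184*l + 11.0224)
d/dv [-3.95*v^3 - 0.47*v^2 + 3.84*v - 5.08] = -11.85*v^2 - 0.94*v + 3.84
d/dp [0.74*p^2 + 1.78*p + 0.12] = 1.48*p + 1.78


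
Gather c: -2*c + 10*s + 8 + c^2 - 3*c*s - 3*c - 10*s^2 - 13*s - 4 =c^2 + c*(-3*s - 5) - 10*s^2 - 3*s + 4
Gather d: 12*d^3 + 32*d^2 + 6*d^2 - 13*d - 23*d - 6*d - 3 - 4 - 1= 12*d^3 + 38*d^2 - 42*d - 8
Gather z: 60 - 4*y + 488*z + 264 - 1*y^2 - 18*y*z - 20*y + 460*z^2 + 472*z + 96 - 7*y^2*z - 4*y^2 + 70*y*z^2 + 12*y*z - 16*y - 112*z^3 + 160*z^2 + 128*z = -5*y^2 - 40*y - 112*z^3 + z^2*(70*y + 620) + z*(-7*y^2 - 6*y + 1088) + 420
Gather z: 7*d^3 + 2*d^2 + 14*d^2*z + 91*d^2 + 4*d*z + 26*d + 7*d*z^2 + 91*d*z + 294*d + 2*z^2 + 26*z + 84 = 7*d^3 + 93*d^2 + 320*d + z^2*(7*d + 2) + z*(14*d^2 + 95*d + 26) + 84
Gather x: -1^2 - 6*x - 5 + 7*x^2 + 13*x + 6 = 7*x^2 + 7*x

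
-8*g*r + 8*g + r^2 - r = (-8*g + r)*(r - 1)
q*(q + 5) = q^2 + 5*q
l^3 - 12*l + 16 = (l - 2)^2*(l + 4)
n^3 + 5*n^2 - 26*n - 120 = (n - 5)*(n + 4)*(n + 6)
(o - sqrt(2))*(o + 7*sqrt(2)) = o^2 + 6*sqrt(2)*o - 14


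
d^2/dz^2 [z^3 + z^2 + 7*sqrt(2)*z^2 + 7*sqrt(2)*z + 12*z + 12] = 6*z + 2 + 14*sqrt(2)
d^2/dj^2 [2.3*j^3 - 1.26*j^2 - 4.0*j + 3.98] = 13.8*j - 2.52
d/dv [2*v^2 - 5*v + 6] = 4*v - 5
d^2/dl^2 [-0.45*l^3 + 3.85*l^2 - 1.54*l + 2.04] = 7.7 - 2.7*l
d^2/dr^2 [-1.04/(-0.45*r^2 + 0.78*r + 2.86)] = (0.4212*r^2 - 0.73008*r - 1.04*(0.9*r - 0.78)*(1.8*r - 1.56) - 2.67696)/(-0.45*r^2 + 0.78*r + 2.86)^3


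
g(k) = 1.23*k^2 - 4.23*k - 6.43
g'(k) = 2.46*k - 4.23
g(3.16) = -7.51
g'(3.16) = 3.54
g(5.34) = 6.06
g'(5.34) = 8.91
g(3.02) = -7.99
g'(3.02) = 3.20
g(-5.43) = 52.81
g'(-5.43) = -17.59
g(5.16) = 4.49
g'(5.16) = 8.46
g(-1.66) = 3.98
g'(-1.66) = -8.31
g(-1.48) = 2.52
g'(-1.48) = -7.87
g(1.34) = -9.89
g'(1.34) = -0.93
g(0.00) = -6.43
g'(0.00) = -4.23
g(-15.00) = 333.77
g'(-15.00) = -41.13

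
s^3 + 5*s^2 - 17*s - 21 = (s - 3)*(s + 1)*(s + 7)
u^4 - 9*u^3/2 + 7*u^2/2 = u^2*(u - 7/2)*(u - 1)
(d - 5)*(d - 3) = d^2 - 8*d + 15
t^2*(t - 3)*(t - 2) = t^4 - 5*t^3 + 6*t^2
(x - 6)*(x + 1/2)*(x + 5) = x^3 - x^2/2 - 61*x/2 - 15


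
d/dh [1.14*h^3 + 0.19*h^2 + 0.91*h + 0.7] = 3.42*h^2 + 0.38*h + 0.91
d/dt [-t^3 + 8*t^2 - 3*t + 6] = -3*t^2 + 16*t - 3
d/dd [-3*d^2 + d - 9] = 1 - 6*d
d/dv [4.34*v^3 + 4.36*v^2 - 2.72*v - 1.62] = 13.02*v^2 + 8.72*v - 2.72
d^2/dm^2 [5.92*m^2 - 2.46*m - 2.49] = 11.8400000000000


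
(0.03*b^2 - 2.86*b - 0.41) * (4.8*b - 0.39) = 0.144*b^3 - 13.7397*b^2 - 0.8526*b + 0.1599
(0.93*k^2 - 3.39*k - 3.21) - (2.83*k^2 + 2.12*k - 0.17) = -1.9*k^2 - 5.51*k - 3.04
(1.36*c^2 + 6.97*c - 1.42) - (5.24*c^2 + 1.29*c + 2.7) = -3.88*c^2 + 5.68*c - 4.12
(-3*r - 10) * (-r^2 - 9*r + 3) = 3*r^3 + 37*r^2 + 81*r - 30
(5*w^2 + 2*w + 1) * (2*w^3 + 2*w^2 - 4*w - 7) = 10*w^5 + 14*w^4 - 14*w^3 - 41*w^2 - 18*w - 7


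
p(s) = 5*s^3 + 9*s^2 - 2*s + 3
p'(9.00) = 1375.00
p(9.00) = 4359.00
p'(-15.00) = 3103.00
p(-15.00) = -14817.00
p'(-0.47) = -7.15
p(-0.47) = 5.41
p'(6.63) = 776.69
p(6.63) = 1842.52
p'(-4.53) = 224.27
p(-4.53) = -268.05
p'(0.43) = 8.51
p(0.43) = 4.20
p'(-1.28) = -0.46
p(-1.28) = 9.82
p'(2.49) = 135.82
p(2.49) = 131.01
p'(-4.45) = 214.94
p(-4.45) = -250.48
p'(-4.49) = 219.58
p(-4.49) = -259.17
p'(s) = 15*s^2 + 18*s - 2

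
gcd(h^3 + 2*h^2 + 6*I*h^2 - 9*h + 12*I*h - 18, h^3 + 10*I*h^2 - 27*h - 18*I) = h + 3*I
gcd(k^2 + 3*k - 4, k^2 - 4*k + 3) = k - 1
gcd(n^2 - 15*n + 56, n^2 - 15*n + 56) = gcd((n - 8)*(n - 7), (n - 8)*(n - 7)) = n^2 - 15*n + 56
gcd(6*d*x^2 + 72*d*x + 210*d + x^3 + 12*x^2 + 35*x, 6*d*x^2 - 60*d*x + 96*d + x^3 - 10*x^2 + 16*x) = 6*d + x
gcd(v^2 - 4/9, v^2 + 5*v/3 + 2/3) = v + 2/3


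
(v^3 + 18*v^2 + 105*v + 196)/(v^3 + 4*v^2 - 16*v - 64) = (v^2 + 14*v + 49)/(v^2 - 16)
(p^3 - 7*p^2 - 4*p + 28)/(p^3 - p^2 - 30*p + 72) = (p^3 - 7*p^2 - 4*p + 28)/(p^3 - p^2 - 30*p + 72)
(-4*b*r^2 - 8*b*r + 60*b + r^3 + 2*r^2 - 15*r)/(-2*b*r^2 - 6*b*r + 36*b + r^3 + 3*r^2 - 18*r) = (-4*b*r - 20*b + r^2 + 5*r)/(-2*b*r - 12*b + r^2 + 6*r)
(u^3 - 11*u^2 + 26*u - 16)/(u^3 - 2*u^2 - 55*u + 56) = (u - 2)/(u + 7)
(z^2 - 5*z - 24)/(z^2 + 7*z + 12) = (z - 8)/(z + 4)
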